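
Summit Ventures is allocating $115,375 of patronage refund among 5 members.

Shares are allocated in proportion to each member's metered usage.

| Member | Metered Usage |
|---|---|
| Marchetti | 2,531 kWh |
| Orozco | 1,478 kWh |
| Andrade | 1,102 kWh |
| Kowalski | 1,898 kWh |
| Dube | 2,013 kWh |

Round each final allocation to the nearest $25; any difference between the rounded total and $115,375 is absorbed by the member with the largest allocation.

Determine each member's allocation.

Marchetti: $32,350 | Orozco: $18,900 | Andrade: $14,100 | Kowalski: $24,275 | Dube: $25,750

Combined metered usage = 9,022.
Proportional shares: Marchetti 2,531/9,022 × $115,375 = 32,366.89; Orozco 1,478/9,022 × $115,375 = 18,900.94; Andrade 1,102/9,022 × $115,375 = 14,092.58; Kowalski 1,898/9,022 × $115,375 = 24,271.97; Dube 2,013/9,022 × $115,375 = 25,742.62.
Rounded to nearest $25: Marchetti $32,375; Orozco $18,900; Andrade $14,100; Kowalski $24,275; Dube $25,750. Sum = $115,400.
Difference $115,375 − $115,400 = −$25 applied to largest allocation (Marchetti): Marchetti becomes $32,350.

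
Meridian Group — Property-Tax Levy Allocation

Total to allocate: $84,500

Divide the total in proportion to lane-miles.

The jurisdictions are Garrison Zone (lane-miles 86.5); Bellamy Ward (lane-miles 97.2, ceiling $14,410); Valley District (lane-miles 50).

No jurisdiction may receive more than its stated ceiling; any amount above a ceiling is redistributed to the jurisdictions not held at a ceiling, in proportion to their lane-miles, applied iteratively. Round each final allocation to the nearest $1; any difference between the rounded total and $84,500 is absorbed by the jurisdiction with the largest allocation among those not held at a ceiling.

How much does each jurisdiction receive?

Combined lane-miles = 233.7.
Proportional shares (ignoring caps): Garrison Zone 31,276.21; Bellamy Ward 35,145.06; Valley District 18,078.73.
Capped: Bellamy Ward ($14,410); residual $70,090 reallocated over remaining lane-miles 136.5.
Shares after redistribution: Garrison Zone 44,416.01 → $44,416; Valley District 25,673.99 → $25,674.

Garrison Zone: $44,416; Bellamy Ward: $14,410; Valley District: $25,674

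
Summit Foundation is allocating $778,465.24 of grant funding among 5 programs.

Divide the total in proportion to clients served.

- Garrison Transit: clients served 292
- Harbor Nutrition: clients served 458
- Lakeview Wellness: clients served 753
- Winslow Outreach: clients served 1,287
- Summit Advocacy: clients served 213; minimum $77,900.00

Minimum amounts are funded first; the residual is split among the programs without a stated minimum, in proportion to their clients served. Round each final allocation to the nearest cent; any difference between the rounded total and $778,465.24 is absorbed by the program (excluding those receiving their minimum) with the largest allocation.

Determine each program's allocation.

Garrison Transit: $73,320.81 | Harbor Nutrition: $115,003.18 | Lakeview Wellness: $189,077.29 | Winslow Outreach: $323,163.96 | Summit Advocacy: $77,900.00

Minimums first: Summit Advocacy $77,900.00. Remaining pool $700,565.24.
Remaining pool split over remaining clients served 2,790: Garrison Transit 73,320.8065 → $73,320.81; Harbor Nutrition 115,003.1828 → $115,003.18; Lakeview Wellness 189,077.2852 → $189,077.29; Winslow Outreach 323,163.9655 → $323,163.97.
Rounding difference −$0.01 applied to Winslow Outreach → $323,163.96.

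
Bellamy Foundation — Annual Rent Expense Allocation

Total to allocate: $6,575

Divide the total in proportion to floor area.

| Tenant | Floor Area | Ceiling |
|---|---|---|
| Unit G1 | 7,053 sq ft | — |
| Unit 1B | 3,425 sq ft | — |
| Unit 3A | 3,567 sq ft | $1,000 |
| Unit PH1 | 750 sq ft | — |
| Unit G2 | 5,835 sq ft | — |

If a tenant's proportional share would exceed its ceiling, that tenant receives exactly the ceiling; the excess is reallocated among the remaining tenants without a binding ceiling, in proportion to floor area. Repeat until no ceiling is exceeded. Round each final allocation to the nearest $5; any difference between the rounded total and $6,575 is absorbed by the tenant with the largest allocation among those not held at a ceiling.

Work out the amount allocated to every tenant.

Floor area total: 20,630.
Unconstrained shares: Unit G1 2,247.87; Unit 1B 1,091.58; Unit 3A 1,136.84; Unit PH1 239.03; Unit G2 1,859.68.
Cap binds for Unit 3A ($1,000); residual $5,575 reallocated over remaining floor area 17,063.
Remaining shares: Unit G1 2,304.43 → $2,305; Unit 1B 1,119.05 → $1,120; Unit PH1 245.05 → $245; Unit G2 1,906.47 → $1,905.

Unit G1: $2,305 · Unit 1B: $1,120 · Unit 3A: $1,000 · Unit PH1: $245 · Unit G2: $1,905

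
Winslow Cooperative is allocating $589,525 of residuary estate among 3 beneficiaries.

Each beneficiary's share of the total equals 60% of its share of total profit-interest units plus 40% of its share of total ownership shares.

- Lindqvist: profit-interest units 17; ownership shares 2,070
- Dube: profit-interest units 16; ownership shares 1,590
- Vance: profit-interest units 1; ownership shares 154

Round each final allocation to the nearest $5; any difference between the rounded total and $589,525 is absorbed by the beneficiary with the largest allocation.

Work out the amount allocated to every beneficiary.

Lindqvist: $304,840 | Dube: $264,760 | Vance: $19,925

Totals — profit-interest units 34, ownership shares 3,814.
Composite weights (60% profit-interest units + 40% ownership shares): Lindqvist 0.5171; Dube 0.4491; Vance 0.0338.
Raw shares: Lindqvist 304,840.38; Dube 264,759.81; Vance 19,924.81.
After rounding ($5): Lindqvist $304,840; Dube $264,760; Vance $19,925. Sum = $589,525.
Sum already equals the total — no adjustment.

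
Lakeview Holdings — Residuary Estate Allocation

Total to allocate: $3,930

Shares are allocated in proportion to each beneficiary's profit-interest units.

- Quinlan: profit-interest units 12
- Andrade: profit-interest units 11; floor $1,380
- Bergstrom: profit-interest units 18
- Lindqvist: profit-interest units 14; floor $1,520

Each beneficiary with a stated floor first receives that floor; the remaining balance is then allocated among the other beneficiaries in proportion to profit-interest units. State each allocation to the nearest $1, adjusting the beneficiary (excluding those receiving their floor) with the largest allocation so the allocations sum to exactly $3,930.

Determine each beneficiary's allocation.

Minimums first: Andrade $1,380; Lindqvist $1,520. Residual $1,030.
Residual split over remaining profit-interest units 30: Quinlan 412.00 → $412; Bergstrom 618.00 → $618.

Quinlan: $412 · Andrade: $1,380 · Bergstrom: $618 · Lindqvist: $1,520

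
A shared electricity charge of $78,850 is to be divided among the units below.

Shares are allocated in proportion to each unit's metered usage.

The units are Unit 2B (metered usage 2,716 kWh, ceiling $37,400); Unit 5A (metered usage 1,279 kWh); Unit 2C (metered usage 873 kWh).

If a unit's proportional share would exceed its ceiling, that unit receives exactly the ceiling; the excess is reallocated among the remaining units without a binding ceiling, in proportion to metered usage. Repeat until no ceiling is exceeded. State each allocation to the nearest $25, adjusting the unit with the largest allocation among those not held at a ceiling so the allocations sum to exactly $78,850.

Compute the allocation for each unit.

Metered usage total: 4,868.
Proportional shares (ignoring caps): Unit 2B 43,992.73; Unit 5A 20,716.75; Unit 2C 14,140.52.
Capped: Unit 2B ($37,400); balance $41,450 reallocated over remaining metered usage 2,152.
Shares after redistribution: Unit 5A 24,635.01 → $24,625; Unit 2C 16,814.99 → $16,825.

Unit 2B: $37,400; Unit 5A: $24,625; Unit 2C: $16,825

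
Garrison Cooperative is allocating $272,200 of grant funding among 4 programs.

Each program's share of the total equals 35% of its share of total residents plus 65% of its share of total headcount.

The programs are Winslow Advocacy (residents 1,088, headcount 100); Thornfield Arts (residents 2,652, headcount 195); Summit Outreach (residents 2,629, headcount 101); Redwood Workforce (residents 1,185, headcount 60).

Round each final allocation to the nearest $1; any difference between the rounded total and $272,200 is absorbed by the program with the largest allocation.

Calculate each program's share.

Winslow Advocacy: $52,522 | Thornfield Arts: $109,108 | Summit Outreach: $72,345 | Redwood Workforce: $38,225

Residents total 7,554; headcount total 456.
Composite weights (35% residents + 65% headcount): Winslow Advocacy 0.1930; Thornfield Arts 0.4008; Summit Outreach 0.2658; Redwood Workforce 0.1404.
Unrounded shares: Winslow Advocacy 52,522.14; Thornfield Arts 109,107.51; Summit Outreach 72,345.03; Redwood Workforce 38,225.32.
At nearest $1: Winslow Advocacy $52,522; Thornfield Arts $109,108; Summit Outreach $72,345; Redwood Workforce $38,225. Sum = $272,200.
Rounded total matches; no reconciliation needed.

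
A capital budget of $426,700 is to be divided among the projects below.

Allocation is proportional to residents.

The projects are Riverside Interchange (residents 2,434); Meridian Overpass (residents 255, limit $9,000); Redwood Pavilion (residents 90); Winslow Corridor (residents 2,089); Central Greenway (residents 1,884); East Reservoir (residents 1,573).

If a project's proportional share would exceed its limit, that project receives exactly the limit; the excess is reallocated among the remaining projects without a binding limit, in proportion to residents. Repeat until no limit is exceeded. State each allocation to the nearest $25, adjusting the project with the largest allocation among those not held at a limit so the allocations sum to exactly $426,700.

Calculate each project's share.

Residents total: 8,325.
Pro-rata shares before constraints: Riverside Interchange 124,755.29; Meridian Overpass 13,070.09; Redwood Pavilion 4,612.97; Winslow Corridor 107,072.23; Central Greenway 96,564.90; East Reservoir 80,624.52.
Capped: Meridian Overpass ($9,000); remaining pool $417,700 reallocated over remaining residents 8,070.
Redistributed shares: Riverside Interchange 125,982.87 → $125,975; Redwood Pavilion 4,658.36 → $4,650; Winslow Corridor 108,125.81 → $108,125; Central Greenway 97,515.09 → $97,525; East Reservoir 81,417.86 → $81,425.

Riverside Interchange: $125,975; Meridian Overpass: $9,000; Redwood Pavilion: $4,650; Winslow Corridor: $108,125; Central Greenway: $97,525; East Reservoir: $81,425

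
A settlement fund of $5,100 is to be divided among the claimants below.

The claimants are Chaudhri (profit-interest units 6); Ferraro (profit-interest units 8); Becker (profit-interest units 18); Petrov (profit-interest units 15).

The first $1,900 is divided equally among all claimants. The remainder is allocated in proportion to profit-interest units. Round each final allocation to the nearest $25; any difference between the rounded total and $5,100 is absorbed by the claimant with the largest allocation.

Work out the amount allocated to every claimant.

First tranche $1,900 split equally: $475 each.
Remainder $3,200 by profit-interest units (total 47): Chaudhri 408.51 → $400; Ferraro 544.68 → $550; Becker 1,225.53 → $1,225; Petrov 1,021.28 → $1,025.
Totals: Chaudhri $475 + $400 = $875; Ferraro $475 + $550 = $1,025; Becker $475 + $1,225 = $1,700; Petrov $475 + $1,025 = $1,500.

Chaudhri: $875 | Ferraro: $1,025 | Becker: $1,700 | Petrov: $1,500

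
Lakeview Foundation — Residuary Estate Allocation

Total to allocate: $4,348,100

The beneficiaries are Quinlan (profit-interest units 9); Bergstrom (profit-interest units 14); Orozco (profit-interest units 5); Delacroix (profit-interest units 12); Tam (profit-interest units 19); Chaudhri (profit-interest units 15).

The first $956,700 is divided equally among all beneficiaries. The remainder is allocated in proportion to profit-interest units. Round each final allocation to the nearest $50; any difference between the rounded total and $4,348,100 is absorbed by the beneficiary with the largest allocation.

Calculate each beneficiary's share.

First tranche $956,700 split equally: $159,450 each.
Remainder $3,391,400 by profit-interest units (total 74): Quinlan 412,467.57 → $412,450; Bergstrom 641,616.22 → $641,600; Orozco 229,148.65 → $229,150; Delacroix 549,956.76 → $549,950; Tam 870,764.86 → $870,750; Chaudhri 687,445.95 → $687,450.
Rounding difference +$50 on remainder applied to Tam.
Totals: Quinlan $159,450 + $412,450 = $571,900; Bergstrom $159,450 + $641,600 = $801,050; Orozco $159,450 + $229,150 = $388,600; Delacroix $159,450 + $549,950 = $709,400; Tam $159,450 + $870,800 = $1,030,250; Chaudhri $159,450 + $687,450 = $846,900.

Quinlan: $571,900; Bergstrom: $801,050; Orozco: $388,600; Delacroix: $709,400; Tam: $1,030,250; Chaudhri: $846,900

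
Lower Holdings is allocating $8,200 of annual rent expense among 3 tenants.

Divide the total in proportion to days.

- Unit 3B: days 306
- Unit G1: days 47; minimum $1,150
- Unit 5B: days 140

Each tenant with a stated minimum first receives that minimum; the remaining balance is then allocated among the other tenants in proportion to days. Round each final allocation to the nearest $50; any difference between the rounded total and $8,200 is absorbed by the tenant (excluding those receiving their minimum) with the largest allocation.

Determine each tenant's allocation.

Fund the minimums — Unit G1 $1,150. Remaining pool $7,050.
Remaining pool split over remaining days 446: Unit 3B 4,837.00 → $4,850; Unit 5B 2,213.00 → $2,200.

Unit 3B: $4,850; Unit G1: $1,150; Unit 5B: $2,200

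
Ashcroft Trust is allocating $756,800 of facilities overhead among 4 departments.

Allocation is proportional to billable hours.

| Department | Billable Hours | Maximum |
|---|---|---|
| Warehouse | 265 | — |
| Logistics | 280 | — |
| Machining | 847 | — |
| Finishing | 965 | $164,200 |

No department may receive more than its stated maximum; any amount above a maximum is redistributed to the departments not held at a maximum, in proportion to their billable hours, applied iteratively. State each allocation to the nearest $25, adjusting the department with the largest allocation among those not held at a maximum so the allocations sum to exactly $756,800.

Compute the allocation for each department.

Billable hours total: 2,357.
Proportional shares (ignoring caps): Warehouse 85,087.82; Logistics 89,904.12; Machining 271,959.95; Finishing 309,848.11.
Held at cap: Finishing ($164,200); balance $592,600 reallocated over remaining billable hours 1,392.
Redistributed shares: Warehouse 112,815.37 → $112,825; Logistics 119,201.15 → $119,200; Machining 360,583.48 → $360,575.

Warehouse: $112,825; Logistics: $119,200; Machining: $360,575; Finishing: $164,200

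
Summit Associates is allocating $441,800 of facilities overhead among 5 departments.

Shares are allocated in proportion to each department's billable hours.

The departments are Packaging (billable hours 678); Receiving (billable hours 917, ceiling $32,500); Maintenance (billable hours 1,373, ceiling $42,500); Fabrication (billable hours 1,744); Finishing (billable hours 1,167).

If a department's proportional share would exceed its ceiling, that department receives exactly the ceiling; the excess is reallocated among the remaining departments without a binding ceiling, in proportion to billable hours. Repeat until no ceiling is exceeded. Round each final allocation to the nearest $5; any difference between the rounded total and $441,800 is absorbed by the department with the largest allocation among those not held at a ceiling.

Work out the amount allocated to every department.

Billable hours total: 5,879.
Pro-rata shares before constraints: Packaging 50,950.91; Receiving 68,911.48; Maintenance 103,179.35; Fabrication 131,059.57; Finishing 87,698.69.
Cap binds for Receiving ($32,500), Maintenance ($42,500); balance $366,800 reallocated over remaining billable hours 3,589.
Shares after redistribution: Packaging 69,292.39 → $69,290; Fabrication 178,238.84 → $178,240; Finishing 119,268.77 → $119,270.

Packaging: $69,290; Receiving: $32,500; Maintenance: $42,500; Fabrication: $178,240; Finishing: $119,270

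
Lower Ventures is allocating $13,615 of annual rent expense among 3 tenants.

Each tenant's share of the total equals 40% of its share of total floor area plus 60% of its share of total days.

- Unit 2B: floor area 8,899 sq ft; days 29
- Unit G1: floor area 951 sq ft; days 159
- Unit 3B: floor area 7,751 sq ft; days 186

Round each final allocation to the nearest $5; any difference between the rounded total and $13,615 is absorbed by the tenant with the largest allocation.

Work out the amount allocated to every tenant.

Totals — floor area 17,601, days 374.
Composite weights (40% floor area + 60% days): Unit 2B 0.2488; Unit G1 0.2767; Unit 3B 0.4745.
Pro-rata amounts: Unit 2B 3,386.90; Unit G1 3,767.17; Unit 3B 6,460.93.
Rounded to nearest $5: Unit 2B $3,385; Unit G1 $3,765; Unit 3B $6,460. Sum = $13,610.
Difference $13,615 − $13,610 = +$5 applied to largest allocation (Unit 3B): Unit 3B becomes $6,465.

Unit 2B: $3,385 | Unit G1: $3,765 | Unit 3B: $6,465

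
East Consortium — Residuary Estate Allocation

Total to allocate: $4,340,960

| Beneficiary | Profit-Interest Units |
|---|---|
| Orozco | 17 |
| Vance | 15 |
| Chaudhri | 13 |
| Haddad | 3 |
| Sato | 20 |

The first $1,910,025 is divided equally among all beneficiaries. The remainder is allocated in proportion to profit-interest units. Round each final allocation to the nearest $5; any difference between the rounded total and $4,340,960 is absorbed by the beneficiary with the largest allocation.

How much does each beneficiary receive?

Equal tier: $1,910,025 ÷ 5 = $382,005 apiece.
Remainder $2,430,935 by profit-interest units (total 68): Orozco 607,733.75 → $607,735; Vance 536,235.66 → $536,235; Chaudhri 464,737.57 → $464,740; Haddad 107,247.13 → $107,245; Sato 714,980.88 → $714,980.
Totals: Orozco $382,005 + $607,735 = $989,740; Vance $382,005 + $536,235 = $918,240; Chaudhri $382,005 + $464,740 = $846,745; Haddad $382,005 + $107,245 = $489,250; Sato $382,005 + $714,980 = $1,096,985.

Orozco: $989,740 · Vance: $918,240 · Chaudhri: $846,745 · Haddad: $489,250 · Sato: $1,096,985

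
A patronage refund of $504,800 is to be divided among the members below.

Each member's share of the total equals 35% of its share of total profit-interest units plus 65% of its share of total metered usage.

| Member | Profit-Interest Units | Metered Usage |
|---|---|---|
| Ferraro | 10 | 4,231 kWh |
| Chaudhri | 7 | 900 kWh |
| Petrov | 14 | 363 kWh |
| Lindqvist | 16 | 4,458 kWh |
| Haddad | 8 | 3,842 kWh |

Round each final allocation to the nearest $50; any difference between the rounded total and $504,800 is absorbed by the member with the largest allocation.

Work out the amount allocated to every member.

Profit-interest units total 55; metered usage total 13,794.
Blended shares (35% profit-interest units + 65% metered usage): Ferraro 0.2630; Chaudhri 0.0870; Petrov 0.1062; Lindqvist 0.3119; Haddad 0.2320.
Proportional shares: Ferraro 132,767.08; Chaudhri 43,894.98; Petrov 53,607.83; Lindqvist 157,440.95; Haddad 117,089.15.
At nearest $50: Ferraro $132,750; Chaudhri $43,900; Petrov $53,600; Lindqvist $157,450; Haddad $117,100. Sum = $504,800.
No rounding difference to absorb.

Ferraro: $132,750; Chaudhri: $43,900; Petrov: $53,600; Lindqvist: $157,450; Haddad: $117,100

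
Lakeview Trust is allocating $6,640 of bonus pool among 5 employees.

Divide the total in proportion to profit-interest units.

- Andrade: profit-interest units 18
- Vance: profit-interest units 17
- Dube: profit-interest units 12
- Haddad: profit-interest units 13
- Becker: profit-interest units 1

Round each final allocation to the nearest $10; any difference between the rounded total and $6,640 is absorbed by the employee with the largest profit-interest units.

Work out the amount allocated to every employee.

Andrade: $1,950 | Vance: $1,850 | Dube: $1,310 | Haddad: $1,420 | Becker: $110

Total profit-interest units = 61.
Raw shares: Andrade 18/61 × $6,640 = 1,959.34; Vance 17/61 × $6,640 = 1,850.49; Dube 12/61 × $6,640 = 1,306.23; Haddad 13/61 × $6,640 = 1,415.08; Becker 1/61 × $6,640 = 108.85.
At nearest $10: Andrade $1,960; Vance $1,850; Dube $1,310; Haddad $1,420; Becker $110. Sum = $6,650.
Difference $6,640 − $6,650 = −$10 applied to largest profit-interest units (Andrade): Andrade becomes $1,950.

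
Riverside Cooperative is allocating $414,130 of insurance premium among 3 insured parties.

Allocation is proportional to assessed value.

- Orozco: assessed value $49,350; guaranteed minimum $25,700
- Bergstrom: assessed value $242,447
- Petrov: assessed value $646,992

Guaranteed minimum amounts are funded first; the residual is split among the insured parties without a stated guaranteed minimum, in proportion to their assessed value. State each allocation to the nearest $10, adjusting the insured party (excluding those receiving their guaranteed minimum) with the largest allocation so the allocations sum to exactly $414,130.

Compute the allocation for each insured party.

Minimums first: Orozco $25,700. Balance $388,430.
Balance split over remaining assessed value 889,439: Bergstrom 105,879.87 → $105,880; Petrov 282,550.13 → $282,550.

Orozco: $25,700 · Bergstrom: $105,880 · Petrov: $282,550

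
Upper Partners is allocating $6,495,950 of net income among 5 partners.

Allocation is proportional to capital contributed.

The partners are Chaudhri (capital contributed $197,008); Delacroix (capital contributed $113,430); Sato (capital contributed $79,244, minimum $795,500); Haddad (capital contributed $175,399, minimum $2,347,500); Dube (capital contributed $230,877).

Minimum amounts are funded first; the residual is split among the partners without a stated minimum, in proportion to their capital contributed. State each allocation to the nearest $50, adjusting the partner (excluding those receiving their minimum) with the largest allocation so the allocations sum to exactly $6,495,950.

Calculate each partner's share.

Guaranteed amounts: Sato $795,500; Haddad $2,347,500. Remaining pool $3,352,950.
Remaining pool split over remaining capital contributed 541,315: Chaudhri 1,220,283.89 → $1,220,300; Delacroix 702,594.83 → $702,600; Dube 1,430,071.28 → $1,430,050.

Chaudhri: $1,220,300 | Delacroix: $702,600 | Sato: $795,500 | Haddad: $2,347,500 | Dube: $1,430,050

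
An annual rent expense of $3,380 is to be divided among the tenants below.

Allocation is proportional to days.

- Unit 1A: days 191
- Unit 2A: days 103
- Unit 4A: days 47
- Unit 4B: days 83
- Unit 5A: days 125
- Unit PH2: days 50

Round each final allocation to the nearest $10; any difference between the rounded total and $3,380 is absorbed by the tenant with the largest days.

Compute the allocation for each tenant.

Combined days = 599.
Raw shares: Unit 1A 191/599 × $3,380 = 1,077.76; Unit 2A 103/599 × $3,380 = 581.20; Unit 4A 47/599 × $3,380 = 265.21; Unit 4B 83/599 × $3,380 = 468.35; Unit 5A 125/599 × $3,380 = 705.34; Unit PH2 50/599 × $3,380 = 282.14.
At nearest $10: Unit 1A $1,080; Unit 2A $580; Unit 4A $270; Unit 4B $470; Unit 5A $710; Unit PH2 $280. Sum = $3,390.
Difference $3,380 − $3,390 = −$10 applied to largest days (Unit 1A): Unit 1A becomes $1,070.

Unit 1A: $1,070 | Unit 2A: $580 | Unit 4A: $270 | Unit 4B: $470 | Unit 5A: $710 | Unit PH2: $280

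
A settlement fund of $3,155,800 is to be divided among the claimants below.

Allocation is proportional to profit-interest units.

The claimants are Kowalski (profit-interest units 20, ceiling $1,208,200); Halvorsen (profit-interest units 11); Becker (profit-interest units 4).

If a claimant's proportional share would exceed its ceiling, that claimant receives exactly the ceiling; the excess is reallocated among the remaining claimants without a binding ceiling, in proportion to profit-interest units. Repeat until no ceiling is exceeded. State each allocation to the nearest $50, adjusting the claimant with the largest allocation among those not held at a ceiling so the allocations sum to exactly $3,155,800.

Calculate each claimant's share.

Total profit-interest units = 35.
Pro-rata shares before constraints: Kowalski 1,803,314.29; Halvorsen 991,822.86; Becker 360,662.86.
Held at cap: Kowalski ($1,208,200); residual $1,947,600 reallocated over remaining profit-interest units 15.
Remaining shares: Halvorsen 1,428,240.00 → $1,428,250; Becker 519,360.00 → $519,350.

Kowalski: $1,208,200 · Halvorsen: $1,428,250 · Becker: $519,350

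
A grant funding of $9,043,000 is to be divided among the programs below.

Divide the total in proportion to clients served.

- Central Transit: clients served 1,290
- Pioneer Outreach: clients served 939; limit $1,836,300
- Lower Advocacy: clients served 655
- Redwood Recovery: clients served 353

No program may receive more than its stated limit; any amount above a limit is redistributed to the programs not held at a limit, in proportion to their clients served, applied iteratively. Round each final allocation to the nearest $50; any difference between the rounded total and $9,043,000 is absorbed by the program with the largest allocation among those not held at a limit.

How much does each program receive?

Central Transit: $4,045,500; Pioneer Outreach: $1,836,300; Lower Advocacy: $2,054,150; Redwood Recovery: $1,107,050

Clients served total: 3,237.
Pro-rata shares before constraints: Central Transit 3,603,790.55; Pioneer Outreach 2,623,224.28; Lower Advocacy 1,829,831.63; Redwood Recovery 986,153.54.
Capped: Pioneer Outreach ($1,836,300); balance $7,206,700 reallocated over remaining clients served 2,298.
Shares after redistribution: Central Transit 4,045,536.55 → $4,045,550; Lower Advocacy 2,054,129.03 → $2,054,150; Redwood Recovery 1,107,034.42 → $1,107,050.
Rounding difference −$50 applied to Central Transit → $4,045,500.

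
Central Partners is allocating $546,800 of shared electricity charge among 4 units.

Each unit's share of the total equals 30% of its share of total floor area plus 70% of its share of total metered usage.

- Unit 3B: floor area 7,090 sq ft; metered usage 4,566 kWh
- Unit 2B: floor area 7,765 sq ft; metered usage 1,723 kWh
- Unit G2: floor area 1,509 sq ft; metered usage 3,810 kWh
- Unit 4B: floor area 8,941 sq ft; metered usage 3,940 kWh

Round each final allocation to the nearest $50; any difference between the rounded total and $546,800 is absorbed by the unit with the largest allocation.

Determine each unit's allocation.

Totals — floor area 25,305, metered usage 14,039.
Combined weights (30% floor area + 70% metered usage): Unit 3B 0.3117; Unit 2B 0.1780; Unit G2 0.2079; Unit 4B 0.3025.
Raw shares: Unit 3B 170,448.67; Unit 2B 97,312.67; Unit G2 113,658.14; Unit 4B 165,380.51.
Rounded to nearest $50: Unit 3B $170,450; Unit 2B $97,300; Unit G2 $113,650; Unit 4B $165,400. Sum = $546,800.
Rounded total matches; no reconciliation needed.

Unit 3B: $170,450; Unit 2B: $97,300; Unit G2: $113,650; Unit 4B: $165,400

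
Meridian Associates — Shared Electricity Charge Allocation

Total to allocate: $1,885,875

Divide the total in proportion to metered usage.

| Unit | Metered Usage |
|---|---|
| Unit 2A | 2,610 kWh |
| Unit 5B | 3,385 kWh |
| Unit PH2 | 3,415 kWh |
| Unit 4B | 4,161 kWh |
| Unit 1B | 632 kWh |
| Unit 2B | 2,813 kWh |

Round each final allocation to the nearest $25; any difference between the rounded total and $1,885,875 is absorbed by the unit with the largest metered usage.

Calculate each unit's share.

Unit 2A: $289,275 · Unit 5B: $375,150 · Unit PH2: $378,475 · Unit 4B: $461,150 · Unit 1B: $70,050 · Unit 2B: $311,775

Sum of metered usage: 2,610 + 3,385 + 3,415 + 4,161 + 632 + 2,813 = 17,016.
Raw shares: Unit 2A 289,265.03; Unit 5B 375,157.90; Unit PH2 378,482.79; Unit 4B 461,161.61; Unit 1B 70,044.25; Unit 2B 311,763.42.
At nearest $25: Unit 2A $289,275; Unit 5B $375,150; Unit PH2 $378,475; Unit 4B $461,150; Unit 1B $70,050; Unit 2B $311,775. Sum = $1,885,875.
Sum already equals the total — no adjustment.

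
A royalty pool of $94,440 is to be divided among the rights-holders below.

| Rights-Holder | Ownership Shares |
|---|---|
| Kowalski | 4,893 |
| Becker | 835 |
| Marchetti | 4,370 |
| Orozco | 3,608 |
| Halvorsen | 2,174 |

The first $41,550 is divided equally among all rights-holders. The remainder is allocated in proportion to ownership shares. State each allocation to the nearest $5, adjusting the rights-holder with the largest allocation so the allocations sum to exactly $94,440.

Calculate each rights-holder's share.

Equal tier: $41,550 ÷ 5 = $8,310 apiece.
Remainder $52,890 by ownership shares (total 15,880): Kowalski 16,296.65 → $16,295; Becker 2,781.05 → $2,780; Marchetti 14,554.74 → $14,555; Orozco 12,016.82 → $12,015; Halvorsen 7,240.73 → $7,240.
Rounding difference +$5 on remainder applied to Kowalski.
Totals: Kowalski $8,310 + $16,300 = $24,610; Becker $8,310 + $2,780 = $11,090; Marchetti $8,310 + $14,555 = $22,865; Orozco $8,310 + $12,015 = $20,325; Halvorsen $8,310 + $7,240 = $15,550.

Kowalski: $24,610 | Becker: $11,090 | Marchetti: $22,865 | Orozco: $20,325 | Halvorsen: $15,550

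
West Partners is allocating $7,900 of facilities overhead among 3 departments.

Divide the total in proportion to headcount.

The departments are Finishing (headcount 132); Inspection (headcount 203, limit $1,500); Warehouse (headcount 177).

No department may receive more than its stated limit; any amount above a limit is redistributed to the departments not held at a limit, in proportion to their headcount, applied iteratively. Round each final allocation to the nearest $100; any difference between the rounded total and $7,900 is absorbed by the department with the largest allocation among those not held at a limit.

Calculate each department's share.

Finishing: $2,700 · Inspection: $1,500 · Warehouse: $3,700

Combined headcount = 512.
Unconstrained shares: Finishing 2,036.72; Inspection 3,132.23; Warehouse 2,731.05.
Cap binds for Inspection ($1,500); balance $6,400 reallocated over remaining headcount 309.
Remaining shares: Finishing 2,733.98 → $2,700; Warehouse 3,666.02 → $3,700.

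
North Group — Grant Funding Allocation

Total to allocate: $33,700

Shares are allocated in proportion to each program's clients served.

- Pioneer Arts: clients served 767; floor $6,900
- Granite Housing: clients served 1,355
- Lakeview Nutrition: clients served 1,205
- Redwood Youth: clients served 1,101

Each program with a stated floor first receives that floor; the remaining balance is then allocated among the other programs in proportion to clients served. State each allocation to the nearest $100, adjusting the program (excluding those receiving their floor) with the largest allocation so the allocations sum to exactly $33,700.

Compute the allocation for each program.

Minimums first: Pioneer Arts $6,900. Remaining pool $26,800.
Remaining pool split over remaining clients served 3,661: Granite Housing 9,919.15 → $9,900; Lakeview Nutrition 8,821.09 → $8,800; Redwood Youth 8,059.77 → $8,100.

Pioneer Arts: $6,900 · Granite Housing: $9,900 · Lakeview Nutrition: $8,800 · Redwood Youth: $8,100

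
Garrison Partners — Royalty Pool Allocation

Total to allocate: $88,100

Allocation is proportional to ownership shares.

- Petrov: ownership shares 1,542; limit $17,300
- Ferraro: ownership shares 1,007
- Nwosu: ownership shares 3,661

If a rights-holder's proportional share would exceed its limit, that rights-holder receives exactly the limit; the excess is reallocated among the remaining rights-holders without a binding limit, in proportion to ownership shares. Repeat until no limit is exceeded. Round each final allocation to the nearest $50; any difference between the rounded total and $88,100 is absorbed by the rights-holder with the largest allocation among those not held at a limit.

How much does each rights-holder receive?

Petrov: $17,300 | Ferraro: $15,250 | Nwosu: $55,550

Combined ownership shares = 6,210.
Unconstrained shares: Petrov 21,876.04; Ferraro 14,286.10; Nwosu 51,937.86.
Held at cap: Petrov ($17,300); remaining pool $70,800 reallocated over remaining ownership shares 4,668.
Remaining shares: Ferraro 15,273.26 → $15,250; Nwosu 55,526.74 → $55,550.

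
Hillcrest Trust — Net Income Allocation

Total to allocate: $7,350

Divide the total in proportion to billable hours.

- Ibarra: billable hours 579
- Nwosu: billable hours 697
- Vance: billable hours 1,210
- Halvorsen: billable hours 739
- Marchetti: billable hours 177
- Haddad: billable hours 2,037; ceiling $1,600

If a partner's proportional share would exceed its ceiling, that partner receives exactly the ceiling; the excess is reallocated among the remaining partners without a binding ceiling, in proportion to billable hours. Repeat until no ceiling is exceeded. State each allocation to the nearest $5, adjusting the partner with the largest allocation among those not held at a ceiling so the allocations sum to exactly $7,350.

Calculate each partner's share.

Ibarra: $980; Nwosu: $1,180; Vance: $2,040; Halvorsen: $1,250; Marchetti: $300; Haddad: $1,600

Billable hours total: 5,439.
Proportional shares (ignoring caps): Ibarra 782.43; Nwosu 941.89; Vance 1,635.14; Halvorsen 998.65; Marchetti 239.19; Haddad 2,752.70.
Capped: Haddad ($1,600); residual $5,750 reallocated over remaining billable hours 3,402.
Shares after redistribution: Ibarra 978.62 → $980; Nwosu 1,178.06 → $1,180; Vance 2,045.12 → $2,045; Halvorsen 1,249.04 → $1,250; Marchetti 299.16 → $300.
Rounding difference −$5 applied to Vance → $2,040.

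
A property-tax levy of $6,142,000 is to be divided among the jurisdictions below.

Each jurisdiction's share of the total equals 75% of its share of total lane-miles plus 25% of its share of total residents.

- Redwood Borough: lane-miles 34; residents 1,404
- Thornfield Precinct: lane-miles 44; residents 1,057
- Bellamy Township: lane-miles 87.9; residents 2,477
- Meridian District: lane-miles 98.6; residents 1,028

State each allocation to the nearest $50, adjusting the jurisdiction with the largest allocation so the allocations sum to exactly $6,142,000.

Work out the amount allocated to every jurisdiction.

Totals — lane-miles 264.5, residents 5,966.
Composite weights (75% lane-miles + 25% residents): Redwood Borough 0.1552; Thornfield Precinct 0.1691; Bellamy Township 0.3530; Meridian District 0.3227.
Raw shares: Redwood Borough 953,494.56; Thornfield Precinct 1,038,344.18; Bellamy Township 2,168,373.95; Meridian District 1,981,787.30.
After rounding ($50): Redwood Borough $953,500; Thornfield Precinct $1,038,350; Bellamy Township $2,168,350; Meridian District $1,981,800. Sum = $6,142,000.
No rounding difference to absorb.

Redwood Borough: $953,500; Thornfield Precinct: $1,038,350; Bellamy Township: $2,168,350; Meridian District: $1,981,800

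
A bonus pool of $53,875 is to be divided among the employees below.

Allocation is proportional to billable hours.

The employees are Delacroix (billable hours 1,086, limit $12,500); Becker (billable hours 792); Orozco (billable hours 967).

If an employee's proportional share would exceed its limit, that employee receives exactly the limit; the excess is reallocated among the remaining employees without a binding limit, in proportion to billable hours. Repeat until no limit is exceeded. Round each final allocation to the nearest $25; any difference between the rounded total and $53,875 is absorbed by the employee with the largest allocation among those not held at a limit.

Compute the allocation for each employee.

Combined billable hours = 2,845.
Pro-rata shares before constraints: Delacroix 20,565.29; Becker 14,997.89; Orozco 18,311.82.
Cap binds for Delacroix ($12,500); remaining pool $41,375 reallocated over remaining billable hours 1,759.
Remaining shares: Becker 18,629.33 → $18,625; Orozco 22,745.67 → $22,750.

Delacroix: $12,500 · Becker: $18,625 · Orozco: $22,750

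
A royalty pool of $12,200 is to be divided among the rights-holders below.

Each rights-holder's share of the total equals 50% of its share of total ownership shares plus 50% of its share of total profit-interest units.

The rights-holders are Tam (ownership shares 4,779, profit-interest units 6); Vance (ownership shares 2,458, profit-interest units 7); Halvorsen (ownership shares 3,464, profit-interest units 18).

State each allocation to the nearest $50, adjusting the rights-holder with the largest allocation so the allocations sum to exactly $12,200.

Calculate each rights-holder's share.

Totals — ownership shares 10,701, profit-interest units 31.
Combined weights (50% ownership shares + 50% profit-interest units): Tam 0.3201; Vance 0.2278; Halvorsen 0.4522.
Unrounded shares: Tam 3,904.87; Vance 2,778.58; Halvorsen 5,516.55.
Rounded to nearest $50: Tam $3,900; Vance $2,800; Halvorsen $5,500. Sum = $12,200.
Rounded total matches; no reconciliation needed.

Tam: $3,900 · Vance: $2,800 · Halvorsen: $5,500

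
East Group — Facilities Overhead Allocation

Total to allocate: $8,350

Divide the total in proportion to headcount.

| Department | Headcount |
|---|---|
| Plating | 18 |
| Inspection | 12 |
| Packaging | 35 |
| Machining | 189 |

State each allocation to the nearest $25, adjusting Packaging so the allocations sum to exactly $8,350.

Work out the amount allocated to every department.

Plating: $600; Inspection: $400; Packaging: $1,125; Machining: $6,225

Combined headcount = 254.
Raw shares: Plating 18/254 × $8,350 = 591.73; Inspection 12/254 × $8,350 = 394.49; Packaging 35/254 × $8,350 = 1,150.59; Machining 189/254 × $8,350 = 6,213.19.
At nearest $25: Plating $600; Inspection $400; Packaging $1,150; Machining $6,225. Sum = $8,375.
Difference $8,350 − $8,375 = −$25 applied to Packaging: Packaging becomes $1,125.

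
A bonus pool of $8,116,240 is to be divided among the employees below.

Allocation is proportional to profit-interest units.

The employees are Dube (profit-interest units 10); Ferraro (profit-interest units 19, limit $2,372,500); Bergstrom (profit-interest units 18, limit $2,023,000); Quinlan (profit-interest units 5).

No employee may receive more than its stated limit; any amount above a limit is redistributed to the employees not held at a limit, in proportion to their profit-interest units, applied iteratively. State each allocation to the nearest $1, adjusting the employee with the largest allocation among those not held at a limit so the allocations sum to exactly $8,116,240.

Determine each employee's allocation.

Combined profit-interest units = 52.
Proportional shares (ignoring caps): Dube 1,560,815.38; Ferraro 2,965,549.23; Bergstrom 2,809,467.69; Quinlan 780,407.69.
Cap binds for Ferraro ($2,372,500), Bergstrom ($2,023,000); balance $3,720,740 reallocated over remaining profit-interest units 15.
Shares after redistribution: Dube 2,480,493.33 → $2,480,493; Quinlan 1,240,246.67 → $1,240,247.

Dube: $2,480,493 · Ferraro: $2,372,500 · Bergstrom: $2,023,000 · Quinlan: $1,240,247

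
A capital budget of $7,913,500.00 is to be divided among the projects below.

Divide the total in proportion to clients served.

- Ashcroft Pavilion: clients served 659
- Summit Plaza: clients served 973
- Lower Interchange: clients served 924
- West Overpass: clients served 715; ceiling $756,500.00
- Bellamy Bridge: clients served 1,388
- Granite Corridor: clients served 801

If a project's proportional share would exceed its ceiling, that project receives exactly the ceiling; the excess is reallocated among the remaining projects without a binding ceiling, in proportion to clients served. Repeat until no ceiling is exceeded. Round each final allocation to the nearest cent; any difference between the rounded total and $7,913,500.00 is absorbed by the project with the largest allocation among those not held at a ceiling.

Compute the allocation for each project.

Ashcroft Pavilion: $993,985.88 · Summit Plaza: $1,467,599.79 · Lower Interchange: $1,393,691.89 · West Overpass: $756,500.00 · Bellamy Bridge: $2,093,554.47 · Granite Corridor: $1,208,167.97

Clients served total: 5,460.
Unconstrained shares: Ashcroft Pavilion 955,127.5641; Summit Plaza 1,410,226.2821; Lower Interchange 1,339,207.6923; West Overpass 1,036,291.6667; Bellamy Bridge 2,011,710.2564; Granite Corridor 1,160,936.5385.
Held at cap: West Overpass ($756,500.00); remaining pool $7,157,000.00 reallocated over remaining clients served 4,745.
Remaining shares: Ashcroft Pavilion 993,985.8799 → $993,985.88; Summit Plaza 1,467,599.7893 → $1,467,599.79; Lower Interchange 1,393,691.8862 → $1,393,691.89; Bellamy Bridge 2,093,554.4784 → $2,093,554.48; Granite Corridor 1,208,167.9663 → $1,208,167.97.
Rounding difference −$0.01 applied to Bellamy Bridge → $2,093,554.47.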